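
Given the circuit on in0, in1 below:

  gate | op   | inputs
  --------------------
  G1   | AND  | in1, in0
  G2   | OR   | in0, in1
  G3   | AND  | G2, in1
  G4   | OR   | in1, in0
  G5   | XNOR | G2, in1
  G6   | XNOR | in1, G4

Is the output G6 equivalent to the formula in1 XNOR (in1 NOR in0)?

G4 = in1 OR in0
G6 = in1 XNOR G4 = in1 XNOR (in1 OR in0)
At in0=0, in1=0: circuit gives 1, formula gives 0.

No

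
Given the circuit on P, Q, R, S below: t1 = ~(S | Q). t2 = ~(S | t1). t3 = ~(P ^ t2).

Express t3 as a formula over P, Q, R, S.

~(P ^ (~(S | (~(S | Q)))))

t1 = ~(S | Q)
t2 = ~(S | t1) = ~(S | (~(S | Q)))
t3 = ~(P ^ t2) = ~(P ^ (~(S | (~(S | Q)))))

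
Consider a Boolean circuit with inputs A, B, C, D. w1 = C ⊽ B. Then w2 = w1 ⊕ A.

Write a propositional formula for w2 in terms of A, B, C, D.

w1 = C ⊽ B
w2 = w1 ⊕ A = (C ⊽ B) ⊕ A

(C ⊽ B) ⊕ A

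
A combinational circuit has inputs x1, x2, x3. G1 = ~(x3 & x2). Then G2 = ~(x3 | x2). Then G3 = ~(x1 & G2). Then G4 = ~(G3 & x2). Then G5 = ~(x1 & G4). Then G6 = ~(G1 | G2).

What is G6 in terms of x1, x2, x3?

G1 = ~(x3 & x2)
G2 = ~(x3 | x2)
G6 = ~(G1 | G2) = ~((~(x3 & x2)) | (~(x3 | x2)))

~((~(x3 & x2)) | (~(x3 | x2)))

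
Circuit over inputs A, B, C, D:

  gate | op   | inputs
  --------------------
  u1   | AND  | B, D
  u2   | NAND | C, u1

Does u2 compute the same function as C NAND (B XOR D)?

u1 = B AND D
u2 = C NAND u1 = C NAND (B AND D)
At A=0, B=0, C=1, D=1: circuit gives 1, formula gives 0.

No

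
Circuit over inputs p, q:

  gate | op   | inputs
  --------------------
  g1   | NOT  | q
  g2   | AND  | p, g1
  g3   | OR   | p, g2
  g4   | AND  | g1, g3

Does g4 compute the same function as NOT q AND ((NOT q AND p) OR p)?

g1 = NOT q
g2 = p AND g1 = p AND NOT q
g3 = p OR g2 = p OR (p AND NOT q)
g4 = g1 AND g3 = NOT q AND (p OR (p AND NOT q))
At p=0, q=0: circuit gives 0, formula gives 0.
At p=1, q=0: circuit gives 1, formula gives 1.
Agrees on all 4 inputs.

Yes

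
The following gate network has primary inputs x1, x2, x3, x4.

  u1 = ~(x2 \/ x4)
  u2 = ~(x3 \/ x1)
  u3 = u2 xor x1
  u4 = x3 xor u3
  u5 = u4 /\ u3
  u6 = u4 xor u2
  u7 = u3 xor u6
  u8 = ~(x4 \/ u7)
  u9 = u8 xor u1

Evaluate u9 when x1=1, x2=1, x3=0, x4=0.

1

u1 = ~(1 \/ 0) = 0
u2 = ~(0 \/ 1) = 0
u3 = 0 xor 1 = 1
u4 = 0 xor 1 = 1
u6 = 1 xor 0 = 1
u7 = 1 xor 1 = 0
u8 = ~(0 \/ 0) = 1
u9 = 1 xor 0 = 1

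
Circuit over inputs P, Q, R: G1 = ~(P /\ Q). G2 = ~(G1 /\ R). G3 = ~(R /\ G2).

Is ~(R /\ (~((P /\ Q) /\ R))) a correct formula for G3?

No

G1 = ~(P /\ Q)
G2 = ~(G1 /\ R) = ~((~(P /\ Q)) /\ R)
G3 = ~(R /\ G2) = ~(R /\ (~((~(P /\ Q)) /\ R)))
At P=0, Q=0, R=1: circuit gives 1, formula gives 0.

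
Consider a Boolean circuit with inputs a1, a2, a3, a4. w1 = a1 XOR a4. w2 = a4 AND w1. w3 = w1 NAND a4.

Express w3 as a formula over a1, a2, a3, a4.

w1 = a1 XOR a4
w3 = w1 NAND a4 = (a1 XOR a4) NAND a4

(a1 XOR a4) NAND a4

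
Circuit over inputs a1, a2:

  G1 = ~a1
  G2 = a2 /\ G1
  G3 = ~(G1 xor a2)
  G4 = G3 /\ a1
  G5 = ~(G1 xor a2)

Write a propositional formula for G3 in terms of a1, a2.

G1 = ~a1
G3 = ~(G1 xor a2) = ~(~a1 xor a2)

~(~a1 xor a2)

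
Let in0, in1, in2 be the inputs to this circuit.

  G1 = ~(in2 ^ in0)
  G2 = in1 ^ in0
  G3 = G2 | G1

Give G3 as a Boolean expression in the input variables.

G1 = ~(in2 ^ in0)
G2 = in1 ^ in0
G3 = G2 | G1 = (in1 ^ in0) | (~(in2 ^ in0))

(in1 ^ in0) | (~(in2 ^ in0))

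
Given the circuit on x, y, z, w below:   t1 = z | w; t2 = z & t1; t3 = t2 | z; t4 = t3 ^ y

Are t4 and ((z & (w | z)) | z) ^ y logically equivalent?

t1 = z | w
t2 = z & t1 = z & (z | w)
t3 = t2 | z = (z & (z | w)) | z
t4 = t3 ^ y = ((z & (z | w)) | z) ^ y
At x=0, y=0, z=0, w=0: circuit gives 0, formula gives 0.
At x=0, y=0, z=1, w=0: circuit gives 1, formula gives 1.
Agrees on all 16 inputs.

Yes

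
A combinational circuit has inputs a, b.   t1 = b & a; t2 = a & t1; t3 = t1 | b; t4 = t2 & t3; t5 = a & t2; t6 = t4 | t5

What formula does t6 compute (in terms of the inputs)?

((a & (b & a)) & ((b & a) | b)) | (a & (a & (b & a)))

t1 = b & a
t2 = a & t1 = a & (b & a)
t3 = t1 | b = (b & a) | b
t4 = t2 & t3 = (a & (b & a)) & ((b & a) | b)
t5 = a & t2 = a & (a & (b & a))
t6 = t4 | t5 = ((a & (b & a)) & ((b & a) | b)) | (a & (a & (b & a)))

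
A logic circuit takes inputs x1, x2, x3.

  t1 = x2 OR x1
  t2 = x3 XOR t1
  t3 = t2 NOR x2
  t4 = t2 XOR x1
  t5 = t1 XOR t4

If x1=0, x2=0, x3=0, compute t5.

0

t1 = 0 OR 0 = 0
t2 = 0 XOR 0 = 0
t4 = 0 XOR 0 = 0
t5 = 0 XOR 0 = 0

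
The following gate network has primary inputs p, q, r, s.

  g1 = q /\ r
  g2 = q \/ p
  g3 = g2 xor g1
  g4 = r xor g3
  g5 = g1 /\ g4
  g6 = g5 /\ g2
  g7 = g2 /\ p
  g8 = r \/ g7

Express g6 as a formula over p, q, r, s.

((q /\ r) /\ (r xor ((q \/ p) xor (q /\ r)))) /\ (q \/ p)

g1 = q /\ r
g2 = q \/ p
g3 = g2 xor g1 = (q \/ p) xor (q /\ r)
g4 = r xor g3 = r xor ((q \/ p) xor (q /\ r))
g5 = g1 /\ g4 = (q /\ r) /\ (r xor ((q \/ p) xor (q /\ r)))
g6 = g5 /\ g2 = ((q /\ r) /\ (r xor ((q \/ p) xor (q /\ r)))) /\ (q \/ p)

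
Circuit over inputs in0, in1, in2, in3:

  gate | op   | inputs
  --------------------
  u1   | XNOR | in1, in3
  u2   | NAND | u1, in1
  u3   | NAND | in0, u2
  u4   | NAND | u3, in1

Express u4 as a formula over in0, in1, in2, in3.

u1 = in1 XNOR in3
u2 = u1 NAND in1 = (in1 XNOR in3) NAND in1
u3 = in0 NAND u2 = in0 NAND ((in1 XNOR in3) NAND in1)
u4 = u3 NAND in1 = (in0 NAND ((in1 XNOR in3) NAND in1)) NAND in1

(in0 NAND ((in1 XNOR in3) NAND in1)) NAND in1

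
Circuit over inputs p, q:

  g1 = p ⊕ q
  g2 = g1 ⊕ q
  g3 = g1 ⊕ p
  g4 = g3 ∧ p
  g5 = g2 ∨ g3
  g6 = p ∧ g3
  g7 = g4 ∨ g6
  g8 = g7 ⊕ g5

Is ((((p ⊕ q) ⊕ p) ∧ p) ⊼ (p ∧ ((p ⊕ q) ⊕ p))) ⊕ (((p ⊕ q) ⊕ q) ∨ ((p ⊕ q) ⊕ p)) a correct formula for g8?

g1 = p ⊕ q
g2 = g1 ⊕ q = (p ⊕ q) ⊕ q
g3 = g1 ⊕ p = (p ⊕ q) ⊕ p
g4 = g3 ∧ p = ((p ⊕ q) ⊕ p) ∧ p
g5 = g2 ∨ g3 = ((p ⊕ q) ⊕ q) ∨ ((p ⊕ q) ⊕ p)
g6 = p ∧ g3 = p ∧ ((p ⊕ q) ⊕ p)
g7 = g4 ∨ g6 = (((p ⊕ q) ⊕ p) ∧ p) ∨ (p ∧ ((p ⊕ q) ⊕ p))
g8 = g7 ⊕ g5 = ((((p ⊕ q) ⊕ p) ∧ p) ∨ (p ∧ ((p ⊕ q) ⊕ p))) ⊕ (((p ⊕ q) ⊕ q) ∨ ((p ⊕ q) ⊕ p))
At p=0, q=0: circuit gives 0, formula gives 1.

No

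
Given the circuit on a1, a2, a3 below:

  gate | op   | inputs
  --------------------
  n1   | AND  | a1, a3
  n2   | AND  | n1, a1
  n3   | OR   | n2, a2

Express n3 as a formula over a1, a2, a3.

n1 = a1 AND a3
n2 = n1 AND a1 = (a1 AND a3) AND a1
n3 = n2 OR a2 = ((a1 AND a3) AND a1) OR a2

((a1 AND a3) AND a1) OR a2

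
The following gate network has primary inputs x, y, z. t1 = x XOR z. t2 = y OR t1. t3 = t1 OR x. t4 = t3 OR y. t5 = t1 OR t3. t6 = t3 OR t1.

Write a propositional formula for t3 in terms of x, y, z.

(x XOR z) OR x

t1 = x XOR z
t3 = t1 OR x = (x XOR z) OR x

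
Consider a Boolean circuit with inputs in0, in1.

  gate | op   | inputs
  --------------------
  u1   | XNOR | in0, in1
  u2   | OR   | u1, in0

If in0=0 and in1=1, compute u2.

u1 = 0 XNOR 1 = 0
u2 = 0 OR 0 = 0

0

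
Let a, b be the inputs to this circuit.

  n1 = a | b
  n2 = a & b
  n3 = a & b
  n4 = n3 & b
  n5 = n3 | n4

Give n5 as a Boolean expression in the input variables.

n3 = a & b
n4 = n3 & b = (a & b) & b
n5 = n3 | n4 = (a & b) | ((a & b) & b)

(a & b) | ((a & b) & b)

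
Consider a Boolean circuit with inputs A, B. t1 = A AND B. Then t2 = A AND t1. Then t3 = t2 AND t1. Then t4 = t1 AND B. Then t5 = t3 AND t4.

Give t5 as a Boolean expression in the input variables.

((A AND (A AND B)) AND (A AND B)) AND ((A AND B) AND B)

t1 = A AND B
t2 = A AND t1 = A AND (A AND B)
t3 = t2 AND t1 = (A AND (A AND B)) AND (A AND B)
t4 = t1 AND B = (A AND B) AND B
t5 = t3 AND t4 = ((A AND (A AND B)) AND (A AND B)) AND ((A AND B) AND B)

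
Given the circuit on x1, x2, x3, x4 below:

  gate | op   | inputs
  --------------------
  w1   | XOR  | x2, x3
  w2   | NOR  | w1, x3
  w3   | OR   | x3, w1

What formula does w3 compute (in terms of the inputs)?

x3 OR (x2 XOR x3)

w1 = x2 XOR x3
w3 = x3 OR w1 = x3 OR (x2 XOR x3)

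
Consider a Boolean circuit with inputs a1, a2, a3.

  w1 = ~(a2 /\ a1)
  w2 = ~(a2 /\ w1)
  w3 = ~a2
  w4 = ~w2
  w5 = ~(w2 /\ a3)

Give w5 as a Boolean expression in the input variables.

~((~(a2 /\ (~(a2 /\ a1)))) /\ a3)

w1 = ~(a2 /\ a1)
w2 = ~(a2 /\ w1) = ~(a2 /\ (~(a2 /\ a1)))
w5 = ~(w2 /\ a3) = ~((~(a2 /\ (~(a2 /\ a1)))) /\ a3)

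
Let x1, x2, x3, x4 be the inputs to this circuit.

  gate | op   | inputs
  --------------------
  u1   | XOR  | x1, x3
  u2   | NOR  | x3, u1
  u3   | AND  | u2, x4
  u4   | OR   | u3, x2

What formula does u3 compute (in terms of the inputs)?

(x3 NOR (x1 XOR x3)) AND x4

u1 = x1 XOR x3
u2 = x3 NOR u1 = x3 NOR (x1 XOR x3)
u3 = u2 AND x4 = (x3 NOR (x1 XOR x3)) AND x4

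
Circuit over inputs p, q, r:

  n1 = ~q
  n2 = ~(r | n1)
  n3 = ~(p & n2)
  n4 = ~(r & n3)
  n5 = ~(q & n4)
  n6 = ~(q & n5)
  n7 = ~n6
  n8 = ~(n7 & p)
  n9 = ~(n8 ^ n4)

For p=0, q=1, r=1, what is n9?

0

n1 = ~1 = 0
n2 = ~(1 | 0) = 0
n3 = ~(0 & 0) = 1
n4 = ~(1 & 1) = 0
n5 = ~(1 & 0) = 1
n6 = ~(1 & 1) = 0
n7 = ~0 = 1
n8 = ~(1 & 0) = 1
n9 = ~(1 ^ 0) = 0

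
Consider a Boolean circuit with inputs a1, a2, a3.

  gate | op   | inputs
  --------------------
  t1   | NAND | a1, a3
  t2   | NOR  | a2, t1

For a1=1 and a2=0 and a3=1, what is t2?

1

t1 = 1 NAND 1 = 0
t2 = 0 NOR 0 = 1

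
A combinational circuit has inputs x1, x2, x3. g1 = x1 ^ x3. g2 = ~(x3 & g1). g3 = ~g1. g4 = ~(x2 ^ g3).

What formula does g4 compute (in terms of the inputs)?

g1 = x1 ^ x3
g3 = ~g1 = ~(x1 ^ x3)
g4 = ~(x2 ^ g3) = ~(x2 ^ ~(x1 ^ x3))

~(x2 ^ ~(x1 ^ x3))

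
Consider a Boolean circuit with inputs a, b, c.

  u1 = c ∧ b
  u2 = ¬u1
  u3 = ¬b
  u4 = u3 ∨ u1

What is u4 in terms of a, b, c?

u1 = c ∧ b
u3 = ¬b
u4 = u3 ∨ u1 = ¬b ∨ (c ∧ b)

¬b ∨ (c ∧ b)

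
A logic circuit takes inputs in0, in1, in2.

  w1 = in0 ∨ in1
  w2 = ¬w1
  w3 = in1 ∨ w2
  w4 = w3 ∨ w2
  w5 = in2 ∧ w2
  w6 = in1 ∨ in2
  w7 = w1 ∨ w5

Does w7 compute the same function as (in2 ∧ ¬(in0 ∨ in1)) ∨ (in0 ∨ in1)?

w1 = in0 ∨ in1
w2 = ¬w1 = ¬(in0 ∨ in1)
w5 = in2 ∧ w2 = in2 ∧ ¬(in0 ∨ in1)
w7 = w1 ∨ w5 = (in0 ∨ in1) ∨ (in2 ∧ ¬(in0 ∨ in1))
At in0=0, in1=0, in2=0: circuit gives 0, formula gives 0.
At in0=0, in1=0, in2=1: circuit gives 1, formula gives 1.
Agrees on all 8 inputs.

Yes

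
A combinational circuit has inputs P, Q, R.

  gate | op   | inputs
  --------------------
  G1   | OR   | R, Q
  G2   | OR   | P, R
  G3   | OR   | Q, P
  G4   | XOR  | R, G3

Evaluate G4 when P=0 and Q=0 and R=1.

G3 = 0 OR 0 = 0
G4 = 1 XOR 0 = 1

1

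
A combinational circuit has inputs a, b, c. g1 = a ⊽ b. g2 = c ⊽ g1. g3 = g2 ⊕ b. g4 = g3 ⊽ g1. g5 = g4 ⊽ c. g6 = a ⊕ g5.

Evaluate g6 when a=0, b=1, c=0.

0

g1 = 0 ⊽ 1 = 0
g2 = 0 ⊽ 0 = 1
g3 = 1 ⊕ 1 = 0
g4 = 0 ⊽ 0 = 1
g5 = 1 ⊽ 0 = 0
g6 = 0 ⊕ 0 = 0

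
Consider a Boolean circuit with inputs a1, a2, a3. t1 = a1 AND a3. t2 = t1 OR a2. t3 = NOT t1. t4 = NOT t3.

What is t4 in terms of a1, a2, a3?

NOT NOT (a1 AND a3)

t1 = a1 AND a3
t3 = NOT t1 = NOT (a1 AND a3)
t4 = NOT t3 = NOT NOT (a1 AND a3)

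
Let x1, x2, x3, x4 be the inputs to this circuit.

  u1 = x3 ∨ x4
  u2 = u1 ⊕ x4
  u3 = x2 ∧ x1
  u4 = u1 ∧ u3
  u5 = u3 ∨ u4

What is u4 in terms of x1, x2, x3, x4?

(x3 ∨ x4) ∧ (x2 ∧ x1)

u1 = x3 ∨ x4
u3 = x2 ∧ x1
u4 = u1 ∧ u3 = (x3 ∨ x4) ∧ (x2 ∧ x1)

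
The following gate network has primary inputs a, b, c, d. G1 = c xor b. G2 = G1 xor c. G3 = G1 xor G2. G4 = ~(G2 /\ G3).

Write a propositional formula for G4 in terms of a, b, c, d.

G1 = c xor b
G2 = G1 xor c = (c xor b) xor c
G3 = G1 xor G2 = (c xor b) xor ((c xor b) xor c)
G4 = ~(G2 /\ G3) = ~(((c xor b) xor c) /\ ((c xor b) xor ((c xor b) xor c)))

~(((c xor b) xor c) /\ ((c xor b) xor ((c xor b) xor c)))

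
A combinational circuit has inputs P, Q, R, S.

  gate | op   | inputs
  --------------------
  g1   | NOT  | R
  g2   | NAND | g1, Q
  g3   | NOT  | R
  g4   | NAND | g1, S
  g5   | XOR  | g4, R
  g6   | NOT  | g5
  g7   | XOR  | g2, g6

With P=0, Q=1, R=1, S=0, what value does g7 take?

g1 = NOT 1 = 0
g2 = 0 NAND 1 = 1
g4 = 0 NAND 0 = 1
g5 = 1 XOR 1 = 0
g6 = NOT 0 = 1
g7 = 1 XOR 1 = 0

0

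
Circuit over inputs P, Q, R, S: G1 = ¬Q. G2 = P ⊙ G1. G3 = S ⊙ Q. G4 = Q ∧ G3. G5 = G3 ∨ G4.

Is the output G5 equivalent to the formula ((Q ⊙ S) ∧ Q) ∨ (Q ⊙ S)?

G3 = S ⊙ Q
G4 = Q ∧ G3 = Q ∧ (S ⊙ Q)
G5 = G3 ∨ G4 = (S ⊙ Q) ∨ (Q ∧ (S ⊙ Q))
At P=0, Q=0, R=0, S=1: circuit gives 0, formula gives 0.
At P=0, Q=0, R=0, S=0: circuit gives 1, formula gives 1.
Agrees on all 16 inputs.

Yes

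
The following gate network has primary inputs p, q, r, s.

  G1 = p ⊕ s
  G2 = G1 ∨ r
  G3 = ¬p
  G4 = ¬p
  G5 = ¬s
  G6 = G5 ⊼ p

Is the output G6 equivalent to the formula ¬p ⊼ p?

G5 = ¬s
G6 = G5 ⊼ p = ¬s ⊼ p
At p=1, q=0, r=0, s=0: circuit gives 0, formula gives 1.

No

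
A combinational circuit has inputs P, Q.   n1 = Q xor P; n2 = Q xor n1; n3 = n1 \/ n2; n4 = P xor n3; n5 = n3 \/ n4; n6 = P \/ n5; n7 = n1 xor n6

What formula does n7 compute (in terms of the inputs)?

(Q xor P) xor (P \/ (((Q xor P) \/ (Q xor (Q xor P))) \/ (P xor ((Q xor P) \/ (Q xor (Q xor P))))))

n1 = Q xor P
n2 = Q xor n1 = Q xor (Q xor P)
n3 = n1 \/ n2 = (Q xor P) \/ (Q xor (Q xor P))
n4 = P xor n3 = P xor ((Q xor P) \/ (Q xor (Q xor P)))
n5 = n3 \/ n4 = ((Q xor P) \/ (Q xor (Q xor P))) \/ (P xor ((Q xor P) \/ (Q xor (Q xor P))))
n6 = P \/ n5 = P \/ (((Q xor P) \/ (Q xor (Q xor P))) \/ (P xor ((Q xor P) \/ (Q xor (Q xor P)))))
n7 = n1 xor n6 = (Q xor P) xor (P \/ (((Q xor P) \/ (Q xor (Q xor P))) \/ (P xor ((Q xor P) \/ (Q xor (Q xor P))))))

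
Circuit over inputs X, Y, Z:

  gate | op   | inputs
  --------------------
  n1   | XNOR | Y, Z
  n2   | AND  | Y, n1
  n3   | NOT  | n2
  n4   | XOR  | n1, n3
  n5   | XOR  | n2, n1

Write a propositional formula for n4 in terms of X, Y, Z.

n1 = Y XNOR Z
n2 = Y AND n1 = Y AND (Y XNOR Z)
n3 = NOT n2 = NOT (Y AND (Y XNOR Z))
n4 = n1 XOR n3 = (Y XNOR Z) XOR NOT (Y AND (Y XNOR Z))

(Y XNOR Z) XOR NOT (Y AND (Y XNOR Z))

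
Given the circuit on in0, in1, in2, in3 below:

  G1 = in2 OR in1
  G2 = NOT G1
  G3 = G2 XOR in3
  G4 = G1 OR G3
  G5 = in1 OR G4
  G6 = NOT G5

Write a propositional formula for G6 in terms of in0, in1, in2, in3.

G1 = in2 OR in1
G2 = NOT G1 = NOT (in2 OR in1)
G3 = G2 XOR in3 = NOT (in2 OR in1) XOR in3
G4 = G1 OR G3 = (in2 OR in1) OR (NOT (in2 OR in1) XOR in3)
G5 = in1 OR G4 = in1 OR ((in2 OR in1) OR (NOT (in2 OR in1) XOR in3))
G6 = NOT G5 = NOT (in1 OR ((in2 OR in1) OR (NOT (in2 OR in1) XOR in3)))

NOT (in1 OR ((in2 OR in1) OR (NOT (in2 OR in1) XOR in3)))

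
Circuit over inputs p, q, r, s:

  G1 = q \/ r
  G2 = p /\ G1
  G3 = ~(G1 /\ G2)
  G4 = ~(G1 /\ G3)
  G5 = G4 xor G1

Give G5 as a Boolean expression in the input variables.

(~((q \/ r) /\ (~((q \/ r) /\ (p /\ (q \/ r)))))) xor (q \/ r)

G1 = q \/ r
G2 = p /\ G1 = p /\ (q \/ r)
G3 = ~(G1 /\ G2) = ~((q \/ r) /\ (p /\ (q \/ r)))
G4 = ~(G1 /\ G3) = ~((q \/ r) /\ (~((q \/ r) /\ (p /\ (q \/ r)))))
G5 = G4 xor G1 = (~((q \/ r) /\ (~((q \/ r) /\ (p /\ (q \/ r)))))) xor (q \/ r)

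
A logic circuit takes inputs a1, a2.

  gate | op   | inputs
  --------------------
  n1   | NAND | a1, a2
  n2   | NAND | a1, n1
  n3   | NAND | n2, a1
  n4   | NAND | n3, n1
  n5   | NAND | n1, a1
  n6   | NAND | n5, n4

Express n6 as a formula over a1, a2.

n1 = a1 NAND a2
n2 = a1 NAND n1 = a1 NAND (a1 NAND a2)
n3 = n2 NAND a1 = (a1 NAND (a1 NAND a2)) NAND a1
n4 = n3 NAND n1 = ((a1 NAND (a1 NAND a2)) NAND a1) NAND (a1 NAND a2)
n5 = n1 NAND a1 = (a1 NAND a2) NAND a1
n6 = n5 NAND n4 = ((a1 NAND a2) NAND a1) NAND (((a1 NAND (a1 NAND a2)) NAND a1) NAND (a1 NAND a2))

((a1 NAND a2) NAND a1) NAND (((a1 NAND (a1 NAND a2)) NAND a1) NAND (a1 NAND a2))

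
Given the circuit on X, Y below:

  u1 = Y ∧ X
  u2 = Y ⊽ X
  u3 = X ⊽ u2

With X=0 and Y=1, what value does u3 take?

u2 = 1 ⊽ 0 = 0
u3 = 0 ⊽ 0 = 1

1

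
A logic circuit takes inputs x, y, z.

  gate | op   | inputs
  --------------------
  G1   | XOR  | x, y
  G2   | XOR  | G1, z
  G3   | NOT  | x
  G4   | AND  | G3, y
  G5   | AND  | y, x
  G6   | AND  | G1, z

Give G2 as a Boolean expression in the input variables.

(x XOR y) XOR z

G1 = x XOR y
G2 = G1 XOR z = (x XOR y) XOR z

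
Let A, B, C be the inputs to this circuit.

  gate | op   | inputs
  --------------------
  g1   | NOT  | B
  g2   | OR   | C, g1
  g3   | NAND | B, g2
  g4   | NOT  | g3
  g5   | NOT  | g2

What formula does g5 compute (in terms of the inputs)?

NOT (C OR NOT B)

g1 = NOT B
g2 = C OR g1 = C OR NOT B
g5 = NOT g2 = NOT (C OR NOT B)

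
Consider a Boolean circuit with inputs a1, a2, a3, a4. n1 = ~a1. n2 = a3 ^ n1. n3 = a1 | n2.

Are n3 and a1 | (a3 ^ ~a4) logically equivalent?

n1 = ~a1
n2 = a3 ^ n1 = a3 ^ ~a1
n3 = a1 | n2 = a1 | (a3 ^ ~a1)
At a1=0, a2=0, a3=0, a4=1: circuit gives 1, formula gives 0.

No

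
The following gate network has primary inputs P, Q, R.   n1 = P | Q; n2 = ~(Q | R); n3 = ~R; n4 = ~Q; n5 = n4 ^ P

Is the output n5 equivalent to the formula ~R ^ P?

No

n4 = ~Q
n5 = n4 ^ P = ~Q ^ P
At P=0, Q=0, R=1: circuit gives 1, formula gives 0.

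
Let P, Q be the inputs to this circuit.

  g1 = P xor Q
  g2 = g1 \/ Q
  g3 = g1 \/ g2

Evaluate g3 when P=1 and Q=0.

1

g1 = 1 xor 0 = 1
g2 = 1 \/ 0 = 1
g3 = 1 \/ 1 = 1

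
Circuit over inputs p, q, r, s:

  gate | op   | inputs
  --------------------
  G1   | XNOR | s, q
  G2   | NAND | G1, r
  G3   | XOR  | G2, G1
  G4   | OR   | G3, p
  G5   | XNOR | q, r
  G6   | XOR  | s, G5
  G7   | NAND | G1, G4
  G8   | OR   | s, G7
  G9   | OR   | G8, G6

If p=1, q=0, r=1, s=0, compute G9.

G1 = 0 XNOR 0 = 1
G2 = 1 NAND 1 = 0
G3 = 0 XOR 1 = 1
G4 = 1 OR 1 = 1
G5 = 0 XNOR 1 = 0
G6 = 0 XOR 0 = 0
G7 = 1 NAND 1 = 0
G8 = 0 OR 0 = 0
G9 = 0 OR 0 = 0

0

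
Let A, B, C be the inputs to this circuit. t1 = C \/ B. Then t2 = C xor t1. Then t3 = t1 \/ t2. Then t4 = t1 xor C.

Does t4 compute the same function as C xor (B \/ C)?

t1 = C \/ B
t4 = t1 xor C = (C \/ B) xor C
At A=0, B=0, C=0: circuit gives 0, formula gives 0.
At A=0, B=1, C=0: circuit gives 1, formula gives 1.
Agrees on all 8 inputs.

Yes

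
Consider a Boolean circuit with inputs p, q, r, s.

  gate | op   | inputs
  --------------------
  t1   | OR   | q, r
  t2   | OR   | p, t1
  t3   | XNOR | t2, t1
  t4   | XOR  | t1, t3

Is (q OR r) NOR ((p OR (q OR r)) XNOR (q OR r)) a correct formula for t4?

No

t1 = q OR r
t2 = p OR t1 = p OR (q OR r)
t3 = t2 XNOR t1 = (p OR (q OR r)) XNOR (q OR r)
t4 = t1 XOR t3 = (q OR r) XOR ((p OR (q OR r)) XNOR (q OR r))
At p=0, q=0, r=0, s=0: circuit gives 1, formula gives 0.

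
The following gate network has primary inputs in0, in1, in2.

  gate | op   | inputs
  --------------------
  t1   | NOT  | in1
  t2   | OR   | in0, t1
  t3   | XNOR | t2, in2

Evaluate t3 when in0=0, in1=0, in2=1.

t1 = NOT 0 = 1
t2 = 0 OR 1 = 1
t3 = 1 XNOR 1 = 1

1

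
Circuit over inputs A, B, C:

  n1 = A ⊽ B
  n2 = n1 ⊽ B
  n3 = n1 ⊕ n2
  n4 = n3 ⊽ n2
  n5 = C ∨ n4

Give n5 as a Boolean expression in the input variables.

C ∨ (((A ⊽ B) ⊕ ((A ⊽ B) ⊽ B)) ⊽ ((A ⊽ B) ⊽ B))

n1 = A ⊽ B
n2 = n1 ⊽ B = (A ⊽ B) ⊽ B
n3 = n1 ⊕ n2 = (A ⊽ B) ⊕ ((A ⊽ B) ⊽ B)
n4 = n3 ⊽ n2 = ((A ⊽ B) ⊕ ((A ⊽ B) ⊽ B)) ⊽ ((A ⊽ B) ⊽ B)
n5 = C ∨ n4 = C ∨ (((A ⊽ B) ⊕ ((A ⊽ B) ⊽ B)) ⊽ ((A ⊽ B) ⊽ B))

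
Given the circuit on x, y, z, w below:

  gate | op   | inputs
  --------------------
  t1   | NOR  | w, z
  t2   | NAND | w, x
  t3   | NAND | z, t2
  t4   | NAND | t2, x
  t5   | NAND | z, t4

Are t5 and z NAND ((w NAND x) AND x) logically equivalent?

No

t2 = w NAND x
t4 = t2 NAND x = (w NAND x) NAND x
t5 = z NAND t4 = z NAND ((w NAND x) NAND x)
At x=0, y=0, z=1, w=0: circuit gives 0, formula gives 1.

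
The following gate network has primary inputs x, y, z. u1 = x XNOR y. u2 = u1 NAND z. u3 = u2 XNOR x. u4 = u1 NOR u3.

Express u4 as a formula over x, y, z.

u1 = x XNOR y
u2 = u1 NAND z = (x XNOR y) NAND z
u3 = u2 XNOR x = ((x XNOR y) NAND z) XNOR x
u4 = u1 NOR u3 = (x XNOR y) NOR (((x XNOR y) NAND z) XNOR x)

(x XNOR y) NOR (((x XNOR y) NAND z) XNOR x)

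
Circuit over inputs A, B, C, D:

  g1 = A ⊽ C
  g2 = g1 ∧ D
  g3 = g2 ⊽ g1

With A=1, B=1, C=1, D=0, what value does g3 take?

1

g1 = 1 ⊽ 1 = 0
g2 = 0 ∧ 0 = 0
g3 = 0 ⊽ 0 = 1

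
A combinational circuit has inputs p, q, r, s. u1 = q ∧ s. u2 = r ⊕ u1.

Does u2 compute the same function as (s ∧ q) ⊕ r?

u1 = q ∧ s
u2 = r ⊕ u1 = r ⊕ (q ∧ s)
At p=0, q=0, r=0, s=0: circuit gives 0, formula gives 0.
At p=0, q=0, r=1, s=0: circuit gives 1, formula gives 1.
Agrees on all 16 inputs.

Yes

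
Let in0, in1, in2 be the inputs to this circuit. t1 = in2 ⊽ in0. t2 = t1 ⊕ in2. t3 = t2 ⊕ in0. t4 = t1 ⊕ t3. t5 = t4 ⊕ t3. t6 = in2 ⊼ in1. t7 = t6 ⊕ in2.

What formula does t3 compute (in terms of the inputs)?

((in2 ⊽ in0) ⊕ in2) ⊕ in0

t1 = in2 ⊽ in0
t2 = t1 ⊕ in2 = (in2 ⊽ in0) ⊕ in2
t3 = t2 ⊕ in0 = ((in2 ⊽ in0) ⊕ in2) ⊕ in0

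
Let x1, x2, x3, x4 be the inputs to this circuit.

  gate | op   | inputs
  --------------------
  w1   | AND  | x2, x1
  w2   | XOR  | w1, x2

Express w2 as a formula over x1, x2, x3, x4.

w1 = x2 AND x1
w2 = w1 XOR x2 = (x2 AND x1) XOR x2

(x2 AND x1) XOR x2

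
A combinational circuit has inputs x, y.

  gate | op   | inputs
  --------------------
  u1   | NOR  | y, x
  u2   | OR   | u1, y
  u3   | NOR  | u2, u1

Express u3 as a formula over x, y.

((y NOR x) OR y) NOR (y NOR x)

u1 = y NOR x
u2 = u1 OR y = (y NOR x) OR y
u3 = u2 NOR u1 = ((y NOR x) OR y) NOR (y NOR x)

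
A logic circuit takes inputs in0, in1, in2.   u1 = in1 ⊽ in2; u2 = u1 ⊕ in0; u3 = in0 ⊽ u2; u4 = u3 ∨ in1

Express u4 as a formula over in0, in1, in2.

u1 = in1 ⊽ in2
u2 = u1 ⊕ in0 = (in1 ⊽ in2) ⊕ in0
u3 = in0 ⊽ u2 = in0 ⊽ ((in1 ⊽ in2) ⊕ in0)
u4 = u3 ∨ in1 = (in0 ⊽ ((in1 ⊽ in2) ⊕ in0)) ∨ in1

(in0 ⊽ ((in1 ⊽ in2) ⊕ in0)) ∨ in1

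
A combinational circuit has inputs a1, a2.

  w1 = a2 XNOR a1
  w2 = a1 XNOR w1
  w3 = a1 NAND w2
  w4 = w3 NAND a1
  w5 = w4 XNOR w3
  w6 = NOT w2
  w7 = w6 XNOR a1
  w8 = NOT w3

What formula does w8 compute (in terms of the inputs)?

w1 = a2 XNOR a1
w2 = a1 XNOR w1 = a1 XNOR (a2 XNOR a1)
w3 = a1 NAND w2 = a1 NAND (a1 XNOR (a2 XNOR a1))
w8 = NOT w3 = NOT (a1 NAND (a1 XNOR (a2 XNOR a1)))

NOT (a1 NAND (a1 XNOR (a2 XNOR a1)))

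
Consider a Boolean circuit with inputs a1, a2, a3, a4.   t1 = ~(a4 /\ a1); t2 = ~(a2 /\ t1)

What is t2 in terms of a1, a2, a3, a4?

~(a2 /\ (~(a4 /\ a1)))

t1 = ~(a4 /\ a1)
t2 = ~(a2 /\ t1) = ~(a2 /\ (~(a4 /\ a1)))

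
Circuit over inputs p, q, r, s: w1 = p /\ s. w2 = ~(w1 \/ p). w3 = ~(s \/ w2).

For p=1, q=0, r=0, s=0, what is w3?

1

w1 = 1 /\ 0 = 0
w2 = ~(0 \/ 1) = 0
w3 = ~(0 \/ 0) = 1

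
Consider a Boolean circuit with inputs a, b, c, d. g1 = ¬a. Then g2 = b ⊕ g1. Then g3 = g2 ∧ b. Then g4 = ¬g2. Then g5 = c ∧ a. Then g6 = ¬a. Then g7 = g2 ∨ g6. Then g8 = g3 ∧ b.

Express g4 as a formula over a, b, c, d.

g1 = ¬a
g2 = b ⊕ g1 = b ⊕ ¬a
g4 = ¬g2 = ¬(b ⊕ ¬a)

¬(b ⊕ ¬a)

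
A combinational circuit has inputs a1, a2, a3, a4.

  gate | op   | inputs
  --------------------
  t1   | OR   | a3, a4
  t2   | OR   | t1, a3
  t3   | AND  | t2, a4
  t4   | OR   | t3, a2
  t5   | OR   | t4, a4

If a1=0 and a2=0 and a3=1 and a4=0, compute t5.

t1 = 1 OR 0 = 1
t2 = 1 OR 1 = 1
t3 = 1 AND 0 = 0
t4 = 0 OR 0 = 0
t5 = 0 OR 0 = 0

0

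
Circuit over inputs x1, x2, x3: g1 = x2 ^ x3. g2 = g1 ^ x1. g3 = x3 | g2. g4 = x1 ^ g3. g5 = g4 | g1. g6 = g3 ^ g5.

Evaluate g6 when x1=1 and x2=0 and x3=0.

1

g1 = 0 ^ 0 = 0
g2 = 0 ^ 1 = 1
g3 = 0 | 1 = 1
g4 = 1 ^ 1 = 0
g5 = 0 | 0 = 0
g6 = 1 ^ 0 = 1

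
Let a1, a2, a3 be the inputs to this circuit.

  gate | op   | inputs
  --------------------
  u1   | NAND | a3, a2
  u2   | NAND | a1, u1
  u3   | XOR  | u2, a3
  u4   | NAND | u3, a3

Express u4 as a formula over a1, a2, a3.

u1 = a3 NAND a2
u2 = a1 NAND u1 = a1 NAND (a3 NAND a2)
u3 = u2 XOR a3 = (a1 NAND (a3 NAND a2)) XOR a3
u4 = u3 NAND a3 = ((a1 NAND (a3 NAND a2)) XOR a3) NAND a3

((a1 NAND (a3 NAND a2)) XOR a3) NAND a3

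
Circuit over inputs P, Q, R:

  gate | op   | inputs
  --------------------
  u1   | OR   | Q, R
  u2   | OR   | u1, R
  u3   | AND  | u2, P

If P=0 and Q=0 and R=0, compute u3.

u1 = 0 OR 0 = 0
u2 = 0 OR 0 = 0
u3 = 0 AND 0 = 0

0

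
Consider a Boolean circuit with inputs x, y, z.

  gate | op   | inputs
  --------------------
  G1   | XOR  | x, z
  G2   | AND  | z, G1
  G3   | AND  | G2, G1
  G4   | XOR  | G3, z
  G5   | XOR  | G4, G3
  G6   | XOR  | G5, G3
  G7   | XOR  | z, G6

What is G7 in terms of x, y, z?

G1 = x XOR z
G2 = z AND G1 = z AND (x XOR z)
G3 = G2 AND G1 = (z AND (x XOR z)) AND (x XOR z)
G4 = G3 XOR z = ((z AND (x XOR z)) AND (x XOR z)) XOR z
G5 = G4 XOR G3 = (((z AND (x XOR z)) AND (x XOR z)) XOR z) XOR ((z AND (x XOR z)) AND (x XOR z))
G6 = G5 XOR G3 = ((((z AND (x XOR z)) AND (x XOR z)) XOR z) XOR ((z AND (x XOR z)) AND (x XOR z))) XOR ((z AND (x XOR z)) AND (x XOR z))
G7 = z XOR G6 = z XOR (((((z AND (x XOR z)) AND (x XOR z)) XOR z) XOR ((z AND (x XOR z)) AND (x XOR z))) XOR ((z AND (x XOR z)) AND (x XOR z)))

z XOR (((((z AND (x XOR z)) AND (x XOR z)) XOR z) XOR ((z AND (x XOR z)) AND (x XOR z))) XOR ((z AND (x XOR z)) AND (x XOR z)))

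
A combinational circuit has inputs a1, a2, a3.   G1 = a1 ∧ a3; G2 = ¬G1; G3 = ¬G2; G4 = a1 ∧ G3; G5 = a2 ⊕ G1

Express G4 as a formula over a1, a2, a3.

a1 ∧ ¬¬(a1 ∧ a3)

G1 = a1 ∧ a3
G2 = ¬G1 = ¬(a1 ∧ a3)
G3 = ¬G2 = ¬¬(a1 ∧ a3)
G4 = a1 ∧ G3 = a1 ∧ ¬¬(a1 ∧ a3)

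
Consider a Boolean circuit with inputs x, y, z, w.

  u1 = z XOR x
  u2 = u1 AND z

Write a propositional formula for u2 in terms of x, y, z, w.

(z XOR x) AND z

u1 = z XOR x
u2 = u1 AND z = (z XOR x) AND z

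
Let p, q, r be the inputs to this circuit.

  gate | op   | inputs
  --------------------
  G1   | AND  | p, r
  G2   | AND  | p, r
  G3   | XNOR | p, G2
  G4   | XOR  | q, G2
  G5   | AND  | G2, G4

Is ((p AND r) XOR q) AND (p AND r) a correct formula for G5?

Yes

G2 = p AND r
G4 = q XOR G2 = q XOR (p AND r)
G5 = G2 AND G4 = (p AND r) AND (q XOR (p AND r))
At p=0, q=0, r=0: circuit gives 0, formula gives 0.
At p=1, q=0, r=1: circuit gives 1, formula gives 1.
Agrees on all 8 inputs.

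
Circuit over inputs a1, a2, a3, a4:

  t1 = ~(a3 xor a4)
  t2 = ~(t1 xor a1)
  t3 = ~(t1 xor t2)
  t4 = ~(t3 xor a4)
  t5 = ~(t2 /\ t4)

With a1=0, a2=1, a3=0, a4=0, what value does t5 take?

1

t1 = ~(0 xor 0) = 1
t2 = ~(1 xor 0) = 0
t3 = ~(1 xor 0) = 0
t4 = ~(0 xor 0) = 1
t5 = ~(0 /\ 1) = 1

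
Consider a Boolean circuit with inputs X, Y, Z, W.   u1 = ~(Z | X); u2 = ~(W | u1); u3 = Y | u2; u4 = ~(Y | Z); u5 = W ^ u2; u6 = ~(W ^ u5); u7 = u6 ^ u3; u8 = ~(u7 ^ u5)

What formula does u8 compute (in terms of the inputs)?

~(((~(W ^ (W ^ (~(W | (~(Z | X))))))) ^ (Y | (~(W | (~(Z | X)))))) ^ (W ^ (~(W | (~(Z | X))))))

u1 = ~(Z | X)
u2 = ~(W | u1) = ~(W | (~(Z | X)))
u3 = Y | u2 = Y | (~(W | (~(Z | X))))
u5 = W ^ u2 = W ^ (~(W | (~(Z | X))))
u6 = ~(W ^ u5) = ~(W ^ (W ^ (~(W | (~(Z | X))))))
u7 = u6 ^ u3 = (~(W ^ (W ^ (~(W | (~(Z | X))))))) ^ (Y | (~(W | (~(Z | X)))))
u8 = ~(u7 ^ u5) = ~(((~(W ^ (W ^ (~(W | (~(Z | X))))))) ^ (Y | (~(W | (~(Z | X)))))) ^ (W ^ (~(W | (~(Z | X))))))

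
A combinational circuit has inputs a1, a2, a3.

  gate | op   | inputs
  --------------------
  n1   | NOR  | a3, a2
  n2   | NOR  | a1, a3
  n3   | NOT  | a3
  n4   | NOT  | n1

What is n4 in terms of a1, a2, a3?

n1 = a3 NOR a2
n4 = NOT n1 = NOT (a3 NOR a2)

NOT (a3 NOR a2)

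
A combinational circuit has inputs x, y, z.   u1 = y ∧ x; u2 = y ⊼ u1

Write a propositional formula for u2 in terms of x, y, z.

u1 = y ∧ x
u2 = y ⊼ u1 = y ⊼ (y ∧ x)

y ⊼ (y ∧ x)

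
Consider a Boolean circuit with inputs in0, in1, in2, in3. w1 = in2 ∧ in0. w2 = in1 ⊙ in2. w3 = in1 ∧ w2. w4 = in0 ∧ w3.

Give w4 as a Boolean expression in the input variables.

w2 = in1 ⊙ in2
w3 = in1 ∧ w2 = in1 ∧ (in1 ⊙ in2)
w4 = in0 ∧ w3 = in0 ∧ (in1 ∧ (in1 ⊙ in2))

in0 ∧ (in1 ∧ (in1 ⊙ in2))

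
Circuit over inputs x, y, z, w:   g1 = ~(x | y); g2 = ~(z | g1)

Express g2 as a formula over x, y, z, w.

g1 = ~(x | y)
g2 = ~(z | g1) = ~(z | (~(x | y)))

~(z | (~(x | y)))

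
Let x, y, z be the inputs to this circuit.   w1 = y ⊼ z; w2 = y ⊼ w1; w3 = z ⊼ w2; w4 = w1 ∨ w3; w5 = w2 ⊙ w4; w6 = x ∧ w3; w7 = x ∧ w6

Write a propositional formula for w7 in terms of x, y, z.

w1 = y ⊼ z
w2 = y ⊼ w1 = y ⊼ (y ⊼ z)
w3 = z ⊼ w2 = z ⊼ (y ⊼ (y ⊼ z))
w6 = x ∧ w3 = x ∧ (z ⊼ (y ⊼ (y ⊼ z)))
w7 = x ∧ w6 = x ∧ (x ∧ (z ⊼ (y ⊼ (y ⊼ z))))

x ∧ (x ∧ (z ⊼ (y ⊼ (y ⊼ z))))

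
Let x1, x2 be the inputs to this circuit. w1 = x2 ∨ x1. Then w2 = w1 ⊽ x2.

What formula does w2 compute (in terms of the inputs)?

w1 = x2 ∨ x1
w2 = w1 ⊽ x2 = (x2 ∨ x1) ⊽ x2

(x2 ∨ x1) ⊽ x2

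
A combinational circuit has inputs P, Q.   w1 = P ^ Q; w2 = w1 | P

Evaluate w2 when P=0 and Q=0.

w1 = 0 ^ 0 = 0
w2 = 0 | 0 = 0

0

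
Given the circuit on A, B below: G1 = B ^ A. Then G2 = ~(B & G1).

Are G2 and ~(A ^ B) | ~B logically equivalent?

G1 = B ^ A
G2 = ~(B & G1) = ~(B & (B ^ A))
At A=0, B=1: circuit gives 0, formula gives 0.
At A=0, B=0: circuit gives 1, formula gives 1.
Agrees on all 4 inputs.

Yes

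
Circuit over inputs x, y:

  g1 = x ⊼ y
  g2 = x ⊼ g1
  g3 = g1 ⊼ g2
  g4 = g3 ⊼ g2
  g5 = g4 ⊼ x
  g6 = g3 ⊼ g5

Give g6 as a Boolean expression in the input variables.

((x ⊼ y) ⊼ (x ⊼ (x ⊼ y))) ⊼ ((((x ⊼ y) ⊼ (x ⊼ (x ⊼ y))) ⊼ (x ⊼ (x ⊼ y))) ⊼ x)

g1 = x ⊼ y
g2 = x ⊼ g1 = x ⊼ (x ⊼ y)
g3 = g1 ⊼ g2 = (x ⊼ y) ⊼ (x ⊼ (x ⊼ y))
g4 = g3 ⊼ g2 = ((x ⊼ y) ⊼ (x ⊼ (x ⊼ y))) ⊼ (x ⊼ (x ⊼ y))
g5 = g4 ⊼ x = (((x ⊼ y) ⊼ (x ⊼ (x ⊼ y))) ⊼ (x ⊼ (x ⊼ y))) ⊼ x
g6 = g3 ⊼ g5 = ((x ⊼ y) ⊼ (x ⊼ (x ⊼ y))) ⊼ ((((x ⊼ y) ⊼ (x ⊼ (x ⊼ y))) ⊼ (x ⊼ (x ⊼ y))) ⊼ x)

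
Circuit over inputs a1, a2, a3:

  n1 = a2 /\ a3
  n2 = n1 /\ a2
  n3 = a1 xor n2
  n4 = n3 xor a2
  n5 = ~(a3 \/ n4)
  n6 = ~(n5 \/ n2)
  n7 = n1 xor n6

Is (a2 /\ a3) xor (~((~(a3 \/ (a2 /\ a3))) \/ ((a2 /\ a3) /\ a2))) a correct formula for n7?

No

n1 = a2 /\ a3
n2 = n1 /\ a2 = (a2 /\ a3) /\ a2
n3 = a1 xor n2 = a1 xor ((a2 /\ a3) /\ a2)
n4 = n3 xor a2 = (a1 xor ((a2 /\ a3) /\ a2)) xor a2
n5 = ~(a3 \/ n4) = ~(a3 \/ ((a1 xor ((a2 /\ a3) /\ a2)) xor a2))
n6 = ~(n5 \/ n2) = ~((~(a3 \/ ((a1 xor ((a2 /\ a3) /\ a2)) xor a2))) \/ ((a2 /\ a3) /\ a2))
n7 = n1 xor n6 = (a2 /\ a3) xor (~((~(a3 \/ ((a1 xor ((a2 /\ a3) /\ a2)) xor a2))) \/ ((a2 /\ a3) /\ a2)))
At a1=0, a2=1, a3=0: circuit gives 1, formula gives 0.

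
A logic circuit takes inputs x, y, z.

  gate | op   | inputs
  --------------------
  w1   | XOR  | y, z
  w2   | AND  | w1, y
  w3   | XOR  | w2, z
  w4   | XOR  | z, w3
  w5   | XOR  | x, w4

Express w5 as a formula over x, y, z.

w1 = y XOR z
w2 = w1 AND y = (y XOR z) AND y
w3 = w2 XOR z = ((y XOR z) AND y) XOR z
w4 = z XOR w3 = z XOR (((y XOR z) AND y) XOR z)
w5 = x XOR w4 = x XOR (z XOR (((y XOR z) AND y) XOR z))

x XOR (z XOR (((y XOR z) AND y) XOR z))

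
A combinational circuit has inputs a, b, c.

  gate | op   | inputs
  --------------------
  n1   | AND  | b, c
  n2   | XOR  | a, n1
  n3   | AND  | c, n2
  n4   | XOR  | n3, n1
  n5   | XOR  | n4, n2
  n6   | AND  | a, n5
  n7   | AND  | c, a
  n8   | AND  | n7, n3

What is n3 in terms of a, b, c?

n1 = b AND c
n2 = a XOR n1 = a XOR (b AND c)
n3 = c AND n2 = c AND (a XOR (b AND c))

c AND (a XOR (b AND c))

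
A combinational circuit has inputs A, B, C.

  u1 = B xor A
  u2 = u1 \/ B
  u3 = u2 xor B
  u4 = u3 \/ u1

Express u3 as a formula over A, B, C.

u1 = B xor A
u2 = u1 \/ B = (B xor A) \/ B
u3 = u2 xor B = ((B xor A) \/ B) xor B

((B xor A) \/ B) xor B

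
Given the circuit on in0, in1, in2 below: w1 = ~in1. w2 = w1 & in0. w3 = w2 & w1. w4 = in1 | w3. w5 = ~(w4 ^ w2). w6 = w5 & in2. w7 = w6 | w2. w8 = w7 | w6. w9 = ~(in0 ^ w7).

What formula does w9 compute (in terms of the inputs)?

w1 = ~in1
w2 = w1 & in0 = ~in1 & in0
w3 = w2 & w1 = (~in1 & in0) & ~in1
w4 = in1 | w3 = in1 | ((~in1 & in0) & ~in1)
w5 = ~(w4 ^ w2) = ~((in1 | ((~in1 & in0) & ~in1)) ^ (~in1 & in0))
w6 = w5 & in2 = (~((in1 | ((~in1 & in0) & ~in1)) ^ (~in1 & in0))) & in2
w7 = w6 | w2 = ((~((in1 | ((~in1 & in0) & ~in1)) ^ (~in1 & in0))) & in2) | (~in1 & in0)
w9 = ~(in0 ^ w7) = ~(in0 ^ (((~((in1 | ((~in1 & in0) & ~in1)) ^ (~in1 & in0))) & in2) | (~in1 & in0)))

~(in0 ^ (((~((in1 | ((~in1 & in0) & ~in1)) ^ (~in1 & in0))) & in2) | (~in1 & in0)))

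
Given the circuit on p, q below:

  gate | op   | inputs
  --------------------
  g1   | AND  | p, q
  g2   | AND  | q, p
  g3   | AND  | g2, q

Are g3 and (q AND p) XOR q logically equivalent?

g2 = q AND p
g3 = g2 AND q = (q AND p) AND q
At p=0, q=1: circuit gives 0, formula gives 1.

No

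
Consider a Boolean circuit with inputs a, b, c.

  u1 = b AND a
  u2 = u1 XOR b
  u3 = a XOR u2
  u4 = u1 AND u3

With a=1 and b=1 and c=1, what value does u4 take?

1

u1 = 1 AND 1 = 1
u2 = 1 XOR 1 = 0
u3 = 1 XOR 0 = 1
u4 = 1 AND 1 = 1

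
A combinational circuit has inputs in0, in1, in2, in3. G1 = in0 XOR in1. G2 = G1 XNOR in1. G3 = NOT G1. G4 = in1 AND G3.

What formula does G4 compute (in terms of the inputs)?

in1 AND NOT (in0 XOR in1)

G1 = in0 XOR in1
G3 = NOT G1 = NOT (in0 XOR in1)
G4 = in1 AND G3 = in1 AND NOT (in0 XOR in1)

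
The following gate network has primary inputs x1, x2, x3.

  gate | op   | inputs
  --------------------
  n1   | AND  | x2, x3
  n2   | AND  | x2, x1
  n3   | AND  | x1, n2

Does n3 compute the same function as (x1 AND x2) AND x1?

n2 = x2 AND x1
n3 = x1 AND n2 = x1 AND (x2 AND x1)
At x1=0, x2=0, x3=0: circuit gives 0, formula gives 0.
At x1=1, x2=1, x3=0: circuit gives 1, formula gives 1.
Agrees on all 8 inputs.

Yes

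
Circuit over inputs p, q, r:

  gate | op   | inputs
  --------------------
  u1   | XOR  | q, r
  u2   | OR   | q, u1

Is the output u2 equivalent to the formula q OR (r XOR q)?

Yes

u1 = q XOR r
u2 = q OR u1 = q OR (q XOR r)
At p=0, q=0, r=0: circuit gives 0, formula gives 0.
At p=0, q=0, r=1: circuit gives 1, formula gives 1.
Agrees on all 8 inputs.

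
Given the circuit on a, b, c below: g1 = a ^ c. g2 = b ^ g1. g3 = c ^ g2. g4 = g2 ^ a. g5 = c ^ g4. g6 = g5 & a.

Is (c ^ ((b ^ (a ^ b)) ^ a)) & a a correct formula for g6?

No

g1 = a ^ c
g2 = b ^ g1 = b ^ (a ^ c)
g4 = g2 ^ a = (b ^ (a ^ c)) ^ a
g5 = c ^ g4 = c ^ ((b ^ (a ^ c)) ^ a)
g6 = g5 & a = (c ^ ((b ^ (a ^ c)) ^ a)) & a
At a=1, b=0, c=1: circuit gives 0, formula gives 1.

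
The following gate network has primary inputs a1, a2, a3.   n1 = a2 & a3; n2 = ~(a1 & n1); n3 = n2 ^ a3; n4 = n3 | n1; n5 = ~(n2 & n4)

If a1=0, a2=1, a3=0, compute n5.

0

n1 = 1 & 0 = 0
n2 = ~(0 & 0) = 1
n3 = 1 ^ 0 = 1
n4 = 1 | 0 = 1
n5 = ~(1 & 1) = 0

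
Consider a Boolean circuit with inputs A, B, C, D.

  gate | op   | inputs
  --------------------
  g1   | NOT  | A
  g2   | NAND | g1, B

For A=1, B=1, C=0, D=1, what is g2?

g1 = NOT 1 = 0
g2 = 0 NAND 1 = 1

1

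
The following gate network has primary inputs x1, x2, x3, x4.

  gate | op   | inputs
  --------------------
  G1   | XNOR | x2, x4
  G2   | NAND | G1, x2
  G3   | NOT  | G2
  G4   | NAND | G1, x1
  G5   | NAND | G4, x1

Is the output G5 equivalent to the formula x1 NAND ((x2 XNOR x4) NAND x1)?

G1 = x2 XNOR x4
G4 = G1 NAND x1 = (x2 XNOR x4) NAND x1
G5 = G4 NAND x1 = ((x2 XNOR x4) NAND x1) NAND x1
At x1=1, x2=0, x3=0, x4=1: circuit gives 0, formula gives 0.
At x1=0, x2=0, x3=0, x4=0: circuit gives 1, formula gives 1.
Agrees on all 16 inputs.

Yes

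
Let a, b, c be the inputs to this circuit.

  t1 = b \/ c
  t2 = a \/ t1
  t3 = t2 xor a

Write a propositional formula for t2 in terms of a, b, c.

a \/ (b \/ c)

t1 = b \/ c
t2 = a \/ t1 = a \/ (b \/ c)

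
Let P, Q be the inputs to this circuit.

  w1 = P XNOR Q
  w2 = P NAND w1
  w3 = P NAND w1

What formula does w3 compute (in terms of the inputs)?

w1 = P XNOR Q
w3 = P NAND w1 = P NAND (P XNOR Q)

P NAND (P XNOR Q)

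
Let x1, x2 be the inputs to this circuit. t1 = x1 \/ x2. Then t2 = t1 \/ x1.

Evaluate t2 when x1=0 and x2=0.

0

t1 = 0 \/ 0 = 0
t2 = 0 \/ 0 = 0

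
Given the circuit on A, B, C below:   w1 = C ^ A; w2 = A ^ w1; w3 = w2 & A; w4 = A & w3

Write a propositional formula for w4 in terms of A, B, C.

A & ((A ^ (C ^ A)) & A)

w1 = C ^ A
w2 = A ^ w1 = A ^ (C ^ A)
w3 = w2 & A = (A ^ (C ^ A)) & A
w4 = A & w3 = A & ((A ^ (C ^ A)) & A)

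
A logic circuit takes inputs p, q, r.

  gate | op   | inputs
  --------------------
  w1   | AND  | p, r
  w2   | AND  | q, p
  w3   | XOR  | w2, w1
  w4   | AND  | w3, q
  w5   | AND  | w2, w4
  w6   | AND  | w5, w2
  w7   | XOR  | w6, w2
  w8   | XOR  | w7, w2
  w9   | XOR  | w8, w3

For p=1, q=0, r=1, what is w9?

w1 = 1 AND 1 = 1
w2 = 0 AND 1 = 0
w3 = 0 XOR 1 = 1
w4 = 1 AND 0 = 0
w5 = 0 AND 0 = 0
w6 = 0 AND 0 = 0
w7 = 0 XOR 0 = 0
w8 = 0 XOR 0 = 0
w9 = 0 XOR 1 = 1

1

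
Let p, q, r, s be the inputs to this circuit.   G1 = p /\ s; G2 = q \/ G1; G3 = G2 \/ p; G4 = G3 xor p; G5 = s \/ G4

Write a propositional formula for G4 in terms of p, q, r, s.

((q \/ (p /\ s)) \/ p) xor p

G1 = p /\ s
G2 = q \/ G1 = q \/ (p /\ s)
G3 = G2 \/ p = (q \/ (p /\ s)) \/ p
G4 = G3 xor p = ((q \/ (p /\ s)) \/ p) xor p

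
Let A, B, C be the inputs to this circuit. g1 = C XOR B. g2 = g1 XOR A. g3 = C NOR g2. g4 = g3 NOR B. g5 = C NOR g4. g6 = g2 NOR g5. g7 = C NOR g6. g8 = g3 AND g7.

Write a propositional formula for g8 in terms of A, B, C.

g1 = C XOR B
g2 = g1 XOR A = (C XOR B) XOR A
g3 = C NOR g2 = C NOR ((C XOR B) XOR A)
g4 = g3 NOR B = (C NOR ((C XOR B) XOR A)) NOR B
g5 = C NOR g4 = C NOR ((C NOR ((C XOR B) XOR A)) NOR B)
g6 = g2 NOR g5 = ((C XOR B) XOR A) NOR (C NOR ((C NOR ((C XOR B) XOR A)) NOR B))
g7 = C NOR g6 = C NOR (((C XOR B) XOR A) NOR (C NOR ((C NOR ((C XOR B) XOR A)) NOR B)))
g8 = g3 AND g7 = (C NOR ((C XOR B) XOR A)) AND (C NOR (((C XOR B) XOR A) NOR (C NOR ((C NOR ((C XOR B) XOR A)) NOR B))))

(C NOR ((C XOR B) XOR A)) AND (C NOR (((C XOR B) XOR A) NOR (C NOR ((C NOR ((C XOR B) XOR A)) NOR B))))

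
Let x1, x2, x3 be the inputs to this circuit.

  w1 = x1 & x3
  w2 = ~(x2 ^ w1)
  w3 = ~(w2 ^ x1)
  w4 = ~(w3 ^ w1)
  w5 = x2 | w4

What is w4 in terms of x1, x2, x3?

~((~((~(x2 ^ (x1 & x3))) ^ x1)) ^ (x1 & x3))

w1 = x1 & x3
w2 = ~(x2 ^ w1) = ~(x2 ^ (x1 & x3))
w3 = ~(w2 ^ x1) = ~((~(x2 ^ (x1 & x3))) ^ x1)
w4 = ~(w3 ^ w1) = ~((~((~(x2 ^ (x1 & x3))) ^ x1)) ^ (x1 & x3))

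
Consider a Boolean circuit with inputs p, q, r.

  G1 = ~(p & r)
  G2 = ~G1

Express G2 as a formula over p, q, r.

G1 = ~(p & r)
G2 = ~G1 = ~(~(p & r))

~(~(p & r))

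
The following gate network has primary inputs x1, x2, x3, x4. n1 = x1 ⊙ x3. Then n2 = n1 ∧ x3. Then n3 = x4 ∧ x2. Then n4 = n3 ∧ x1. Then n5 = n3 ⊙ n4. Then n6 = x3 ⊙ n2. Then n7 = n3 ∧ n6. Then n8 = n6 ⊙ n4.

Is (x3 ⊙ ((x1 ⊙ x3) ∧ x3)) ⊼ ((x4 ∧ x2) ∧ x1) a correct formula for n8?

n1 = x1 ⊙ x3
n2 = n1 ∧ x3 = (x1 ⊙ x3) ∧ x3
n3 = x4 ∧ x2
n4 = n3 ∧ x1 = (x4 ∧ x2) ∧ x1
n6 = x3 ⊙ n2 = x3 ⊙ ((x1 ⊙ x3) ∧ x3)
n8 = n6 ⊙ n4 = (x3 ⊙ ((x1 ⊙ x3) ∧ x3)) ⊙ ((x4 ∧ x2) ∧ x1)
At x1=0, x2=0, x3=0, x4=0: circuit gives 0, formula gives 1.

No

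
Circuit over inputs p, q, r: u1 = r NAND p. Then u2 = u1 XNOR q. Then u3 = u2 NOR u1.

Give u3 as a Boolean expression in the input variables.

((r NAND p) XNOR q) NOR (r NAND p)

u1 = r NAND p
u2 = u1 XNOR q = (r NAND p) XNOR q
u3 = u2 NOR u1 = ((r NAND p) XNOR q) NOR (r NAND p)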